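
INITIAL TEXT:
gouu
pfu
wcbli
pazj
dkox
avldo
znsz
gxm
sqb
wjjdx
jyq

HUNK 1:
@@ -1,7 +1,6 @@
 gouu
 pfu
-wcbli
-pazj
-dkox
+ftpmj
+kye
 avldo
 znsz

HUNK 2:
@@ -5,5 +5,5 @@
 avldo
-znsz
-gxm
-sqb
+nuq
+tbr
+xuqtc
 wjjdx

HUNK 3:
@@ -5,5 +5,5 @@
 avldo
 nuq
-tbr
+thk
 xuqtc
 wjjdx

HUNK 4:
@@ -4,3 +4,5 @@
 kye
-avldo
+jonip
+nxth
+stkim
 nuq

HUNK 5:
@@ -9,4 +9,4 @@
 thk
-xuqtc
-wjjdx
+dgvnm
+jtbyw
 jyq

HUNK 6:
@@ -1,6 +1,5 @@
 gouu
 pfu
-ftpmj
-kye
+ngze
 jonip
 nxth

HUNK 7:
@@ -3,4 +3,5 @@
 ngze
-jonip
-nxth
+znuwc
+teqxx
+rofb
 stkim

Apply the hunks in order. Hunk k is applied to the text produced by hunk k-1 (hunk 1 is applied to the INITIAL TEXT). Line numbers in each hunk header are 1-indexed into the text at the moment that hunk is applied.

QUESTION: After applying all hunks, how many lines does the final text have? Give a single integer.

Answer: 12

Derivation:
Hunk 1: at line 1 remove [wcbli,pazj,dkox] add [ftpmj,kye] -> 10 lines: gouu pfu ftpmj kye avldo znsz gxm sqb wjjdx jyq
Hunk 2: at line 5 remove [znsz,gxm,sqb] add [nuq,tbr,xuqtc] -> 10 lines: gouu pfu ftpmj kye avldo nuq tbr xuqtc wjjdx jyq
Hunk 3: at line 5 remove [tbr] add [thk] -> 10 lines: gouu pfu ftpmj kye avldo nuq thk xuqtc wjjdx jyq
Hunk 4: at line 4 remove [avldo] add [jonip,nxth,stkim] -> 12 lines: gouu pfu ftpmj kye jonip nxth stkim nuq thk xuqtc wjjdx jyq
Hunk 5: at line 9 remove [xuqtc,wjjdx] add [dgvnm,jtbyw] -> 12 lines: gouu pfu ftpmj kye jonip nxth stkim nuq thk dgvnm jtbyw jyq
Hunk 6: at line 1 remove [ftpmj,kye] add [ngze] -> 11 lines: gouu pfu ngze jonip nxth stkim nuq thk dgvnm jtbyw jyq
Hunk 7: at line 3 remove [jonip,nxth] add [znuwc,teqxx,rofb] -> 12 lines: gouu pfu ngze znuwc teqxx rofb stkim nuq thk dgvnm jtbyw jyq
Final line count: 12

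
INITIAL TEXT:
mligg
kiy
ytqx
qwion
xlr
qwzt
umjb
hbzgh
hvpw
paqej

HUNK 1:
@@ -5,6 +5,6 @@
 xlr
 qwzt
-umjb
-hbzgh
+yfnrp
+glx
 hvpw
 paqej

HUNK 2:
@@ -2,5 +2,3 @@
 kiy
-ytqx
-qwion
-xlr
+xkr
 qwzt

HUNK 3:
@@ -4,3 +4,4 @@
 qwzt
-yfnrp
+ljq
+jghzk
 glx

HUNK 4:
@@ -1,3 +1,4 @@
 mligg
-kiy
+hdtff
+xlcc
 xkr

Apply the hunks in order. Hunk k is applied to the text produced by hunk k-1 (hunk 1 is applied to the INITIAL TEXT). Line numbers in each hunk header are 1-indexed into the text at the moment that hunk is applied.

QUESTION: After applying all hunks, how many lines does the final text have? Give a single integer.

Answer: 10

Derivation:
Hunk 1: at line 5 remove [umjb,hbzgh] add [yfnrp,glx] -> 10 lines: mligg kiy ytqx qwion xlr qwzt yfnrp glx hvpw paqej
Hunk 2: at line 2 remove [ytqx,qwion,xlr] add [xkr] -> 8 lines: mligg kiy xkr qwzt yfnrp glx hvpw paqej
Hunk 3: at line 4 remove [yfnrp] add [ljq,jghzk] -> 9 lines: mligg kiy xkr qwzt ljq jghzk glx hvpw paqej
Hunk 4: at line 1 remove [kiy] add [hdtff,xlcc] -> 10 lines: mligg hdtff xlcc xkr qwzt ljq jghzk glx hvpw paqej
Final line count: 10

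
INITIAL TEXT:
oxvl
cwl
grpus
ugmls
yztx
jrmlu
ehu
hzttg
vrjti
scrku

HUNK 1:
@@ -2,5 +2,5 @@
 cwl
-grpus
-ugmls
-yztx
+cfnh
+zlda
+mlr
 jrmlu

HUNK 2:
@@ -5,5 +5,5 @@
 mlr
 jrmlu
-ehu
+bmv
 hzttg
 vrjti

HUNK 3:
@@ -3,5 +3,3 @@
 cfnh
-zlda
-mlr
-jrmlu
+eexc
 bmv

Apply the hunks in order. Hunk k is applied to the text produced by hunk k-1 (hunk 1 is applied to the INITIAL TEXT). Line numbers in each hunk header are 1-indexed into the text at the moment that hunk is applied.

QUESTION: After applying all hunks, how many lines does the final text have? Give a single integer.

Answer: 8

Derivation:
Hunk 1: at line 2 remove [grpus,ugmls,yztx] add [cfnh,zlda,mlr] -> 10 lines: oxvl cwl cfnh zlda mlr jrmlu ehu hzttg vrjti scrku
Hunk 2: at line 5 remove [ehu] add [bmv] -> 10 lines: oxvl cwl cfnh zlda mlr jrmlu bmv hzttg vrjti scrku
Hunk 3: at line 3 remove [zlda,mlr,jrmlu] add [eexc] -> 8 lines: oxvl cwl cfnh eexc bmv hzttg vrjti scrku
Final line count: 8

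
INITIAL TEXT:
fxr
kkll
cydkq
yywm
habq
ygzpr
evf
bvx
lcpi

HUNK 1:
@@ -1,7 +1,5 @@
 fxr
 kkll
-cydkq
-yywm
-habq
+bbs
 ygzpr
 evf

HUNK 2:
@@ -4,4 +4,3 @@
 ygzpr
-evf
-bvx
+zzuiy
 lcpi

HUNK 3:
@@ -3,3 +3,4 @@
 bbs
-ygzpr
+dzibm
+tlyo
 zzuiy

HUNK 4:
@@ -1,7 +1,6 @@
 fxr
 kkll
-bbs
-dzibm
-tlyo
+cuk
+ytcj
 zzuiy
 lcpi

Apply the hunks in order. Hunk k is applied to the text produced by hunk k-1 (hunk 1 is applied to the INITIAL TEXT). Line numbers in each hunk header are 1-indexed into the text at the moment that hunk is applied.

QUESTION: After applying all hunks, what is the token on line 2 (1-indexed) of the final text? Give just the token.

Hunk 1: at line 1 remove [cydkq,yywm,habq] add [bbs] -> 7 lines: fxr kkll bbs ygzpr evf bvx lcpi
Hunk 2: at line 4 remove [evf,bvx] add [zzuiy] -> 6 lines: fxr kkll bbs ygzpr zzuiy lcpi
Hunk 3: at line 3 remove [ygzpr] add [dzibm,tlyo] -> 7 lines: fxr kkll bbs dzibm tlyo zzuiy lcpi
Hunk 4: at line 1 remove [bbs,dzibm,tlyo] add [cuk,ytcj] -> 6 lines: fxr kkll cuk ytcj zzuiy lcpi
Final line 2: kkll

Answer: kkll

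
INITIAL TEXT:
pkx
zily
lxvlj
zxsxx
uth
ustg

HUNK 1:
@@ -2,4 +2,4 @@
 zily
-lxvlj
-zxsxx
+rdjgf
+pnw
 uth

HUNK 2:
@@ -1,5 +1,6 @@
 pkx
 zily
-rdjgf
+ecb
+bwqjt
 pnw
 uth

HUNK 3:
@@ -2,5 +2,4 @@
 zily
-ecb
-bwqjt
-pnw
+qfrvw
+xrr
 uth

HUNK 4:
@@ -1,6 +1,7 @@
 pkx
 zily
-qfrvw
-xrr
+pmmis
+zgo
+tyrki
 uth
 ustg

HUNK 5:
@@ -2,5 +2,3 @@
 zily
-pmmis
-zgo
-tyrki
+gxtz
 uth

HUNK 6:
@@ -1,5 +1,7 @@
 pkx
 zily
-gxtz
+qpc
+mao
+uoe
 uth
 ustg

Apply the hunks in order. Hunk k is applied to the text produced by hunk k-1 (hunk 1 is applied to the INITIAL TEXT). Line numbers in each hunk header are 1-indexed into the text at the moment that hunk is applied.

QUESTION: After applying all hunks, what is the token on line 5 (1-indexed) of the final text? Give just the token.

Hunk 1: at line 2 remove [lxvlj,zxsxx] add [rdjgf,pnw] -> 6 lines: pkx zily rdjgf pnw uth ustg
Hunk 2: at line 1 remove [rdjgf] add [ecb,bwqjt] -> 7 lines: pkx zily ecb bwqjt pnw uth ustg
Hunk 3: at line 2 remove [ecb,bwqjt,pnw] add [qfrvw,xrr] -> 6 lines: pkx zily qfrvw xrr uth ustg
Hunk 4: at line 1 remove [qfrvw,xrr] add [pmmis,zgo,tyrki] -> 7 lines: pkx zily pmmis zgo tyrki uth ustg
Hunk 5: at line 2 remove [pmmis,zgo,tyrki] add [gxtz] -> 5 lines: pkx zily gxtz uth ustg
Hunk 6: at line 1 remove [gxtz] add [qpc,mao,uoe] -> 7 lines: pkx zily qpc mao uoe uth ustg
Final line 5: uoe

Answer: uoe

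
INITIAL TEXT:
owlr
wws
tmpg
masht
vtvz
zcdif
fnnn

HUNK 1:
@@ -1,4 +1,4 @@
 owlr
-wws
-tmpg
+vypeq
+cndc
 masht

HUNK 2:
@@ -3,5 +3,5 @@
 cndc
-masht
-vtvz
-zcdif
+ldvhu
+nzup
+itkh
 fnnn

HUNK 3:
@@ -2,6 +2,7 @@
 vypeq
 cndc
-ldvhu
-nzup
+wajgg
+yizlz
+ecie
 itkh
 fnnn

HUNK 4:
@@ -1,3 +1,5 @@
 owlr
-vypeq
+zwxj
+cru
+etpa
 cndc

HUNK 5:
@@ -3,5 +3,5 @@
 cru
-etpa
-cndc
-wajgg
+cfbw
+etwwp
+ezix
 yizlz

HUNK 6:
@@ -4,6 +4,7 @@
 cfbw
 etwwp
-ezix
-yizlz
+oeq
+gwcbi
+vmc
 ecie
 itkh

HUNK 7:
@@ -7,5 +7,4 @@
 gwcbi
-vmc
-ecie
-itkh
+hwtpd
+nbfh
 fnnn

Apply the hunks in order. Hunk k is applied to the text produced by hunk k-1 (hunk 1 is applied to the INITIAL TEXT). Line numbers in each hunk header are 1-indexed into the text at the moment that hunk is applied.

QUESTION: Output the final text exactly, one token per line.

Hunk 1: at line 1 remove [wws,tmpg] add [vypeq,cndc] -> 7 lines: owlr vypeq cndc masht vtvz zcdif fnnn
Hunk 2: at line 3 remove [masht,vtvz,zcdif] add [ldvhu,nzup,itkh] -> 7 lines: owlr vypeq cndc ldvhu nzup itkh fnnn
Hunk 3: at line 2 remove [ldvhu,nzup] add [wajgg,yizlz,ecie] -> 8 lines: owlr vypeq cndc wajgg yizlz ecie itkh fnnn
Hunk 4: at line 1 remove [vypeq] add [zwxj,cru,etpa] -> 10 lines: owlr zwxj cru etpa cndc wajgg yizlz ecie itkh fnnn
Hunk 5: at line 3 remove [etpa,cndc,wajgg] add [cfbw,etwwp,ezix] -> 10 lines: owlr zwxj cru cfbw etwwp ezix yizlz ecie itkh fnnn
Hunk 6: at line 4 remove [ezix,yizlz] add [oeq,gwcbi,vmc] -> 11 lines: owlr zwxj cru cfbw etwwp oeq gwcbi vmc ecie itkh fnnn
Hunk 7: at line 7 remove [vmc,ecie,itkh] add [hwtpd,nbfh] -> 10 lines: owlr zwxj cru cfbw etwwp oeq gwcbi hwtpd nbfh fnnn

Answer: owlr
zwxj
cru
cfbw
etwwp
oeq
gwcbi
hwtpd
nbfh
fnnn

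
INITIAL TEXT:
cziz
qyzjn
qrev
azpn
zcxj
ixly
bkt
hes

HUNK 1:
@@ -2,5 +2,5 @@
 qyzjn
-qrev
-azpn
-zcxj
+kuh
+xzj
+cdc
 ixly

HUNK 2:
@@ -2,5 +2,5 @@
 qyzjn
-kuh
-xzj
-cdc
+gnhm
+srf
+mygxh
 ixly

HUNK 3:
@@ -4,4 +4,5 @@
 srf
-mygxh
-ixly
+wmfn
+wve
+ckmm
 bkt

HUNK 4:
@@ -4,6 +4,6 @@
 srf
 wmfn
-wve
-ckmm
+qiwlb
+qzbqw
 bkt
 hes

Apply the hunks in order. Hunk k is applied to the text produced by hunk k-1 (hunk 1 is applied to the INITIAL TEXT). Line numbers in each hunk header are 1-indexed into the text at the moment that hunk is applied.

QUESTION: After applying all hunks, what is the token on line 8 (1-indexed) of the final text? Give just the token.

Hunk 1: at line 2 remove [qrev,azpn,zcxj] add [kuh,xzj,cdc] -> 8 lines: cziz qyzjn kuh xzj cdc ixly bkt hes
Hunk 2: at line 2 remove [kuh,xzj,cdc] add [gnhm,srf,mygxh] -> 8 lines: cziz qyzjn gnhm srf mygxh ixly bkt hes
Hunk 3: at line 4 remove [mygxh,ixly] add [wmfn,wve,ckmm] -> 9 lines: cziz qyzjn gnhm srf wmfn wve ckmm bkt hes
Hunk 4: at line 4 remove [wve,ckmm] add [qiwlb,qzbqw] -> 9 lines: cziz qyzjn gnhm srf wmfn qiwlb qzbqw bkt hes
Final line 8: bkt

Answer: bkt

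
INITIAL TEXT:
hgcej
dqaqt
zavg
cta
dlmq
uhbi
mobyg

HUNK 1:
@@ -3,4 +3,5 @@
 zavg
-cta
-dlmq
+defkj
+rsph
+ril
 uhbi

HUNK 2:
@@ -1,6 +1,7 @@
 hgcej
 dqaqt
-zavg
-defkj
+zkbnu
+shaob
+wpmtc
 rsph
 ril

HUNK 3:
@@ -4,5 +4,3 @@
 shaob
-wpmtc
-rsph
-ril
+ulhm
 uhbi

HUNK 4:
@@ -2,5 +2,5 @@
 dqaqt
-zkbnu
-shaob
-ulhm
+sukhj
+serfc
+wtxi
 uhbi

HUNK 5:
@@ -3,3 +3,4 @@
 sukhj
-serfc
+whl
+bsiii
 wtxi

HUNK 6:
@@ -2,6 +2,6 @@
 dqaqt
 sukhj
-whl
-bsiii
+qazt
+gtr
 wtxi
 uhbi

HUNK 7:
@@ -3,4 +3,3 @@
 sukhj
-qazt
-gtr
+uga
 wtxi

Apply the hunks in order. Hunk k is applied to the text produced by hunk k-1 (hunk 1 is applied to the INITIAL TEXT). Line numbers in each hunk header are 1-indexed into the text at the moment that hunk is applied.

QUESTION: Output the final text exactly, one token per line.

Hunk 1: at line 3 remove [cta,dlmq] add [defkj,rsph,ril] -> 8 lines: hgcej dqaqt zavg defkj rsph ril uhbi mobyg
Hunk 2: at line 1 remove [zavg,defkj] add [zkbnu,shaob,wpmtc] -> 9 lines: hgcej dqaqt zkbnu shaob wpmtc rsph ril uhbi mobyg
Hunk 3: at line 4 remove [wpmtc,rsph,ril] add [ulhm] -> 7 lines: hgcej dqaqt zkbnu shaob ulhm uhbi mobyg
Hunk 4: at line 2 remove [zkbnu,shaob,ulhm] add [sukhj,serfc,wtxi] -> 7 lines: hgcej dqaqt sukhj serfc wtxi uhbi mobyg
Hunk 5: at line 3 remove [serfc] add [whl,bsiii] -> 8 lines: hgcej dqaqt sukhj whl bsiii wtxi uhbi mobyg
Hunk 6: at line 2 remove [whl,bsiii] add [qazt,gtr] -> 8 lines: hgcej dqaqt sukhj qazt gtr wtxi uhbi mobyg
Hunk 7: at line 3 remove [qazt,gtr] add [uga] -> 7 lines: hgcej dqaqt sukhj uga wtxi uhbi mobyg

Answer: hgcej
dqaqt
sukhj
uga
wtxi
uhbi
mobyg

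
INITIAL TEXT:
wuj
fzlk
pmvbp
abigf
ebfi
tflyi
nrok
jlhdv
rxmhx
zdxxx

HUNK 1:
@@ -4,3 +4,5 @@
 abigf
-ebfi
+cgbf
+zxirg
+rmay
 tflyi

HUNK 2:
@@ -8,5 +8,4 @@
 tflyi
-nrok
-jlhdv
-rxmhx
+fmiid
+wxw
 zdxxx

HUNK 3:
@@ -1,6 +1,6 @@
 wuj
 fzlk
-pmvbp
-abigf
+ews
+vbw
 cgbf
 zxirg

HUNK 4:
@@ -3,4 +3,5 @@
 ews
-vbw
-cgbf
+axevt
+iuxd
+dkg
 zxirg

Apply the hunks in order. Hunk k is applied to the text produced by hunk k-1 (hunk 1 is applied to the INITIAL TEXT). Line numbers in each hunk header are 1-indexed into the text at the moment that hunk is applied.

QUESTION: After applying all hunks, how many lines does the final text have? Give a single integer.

Hunk 1: at line 4 remove [ebfi] add [cgbf,zxirg,rmay] -> 12 lines: wuj fzlk pmvbp abigf cgbf zxirg rmay tflyi nrok jlhdv rxmhx zdxxx
Hunk 2: at line 8 remove [nrok,jlhdv,rxmhx] add [fmiid,wxw] -> 11 lines: wuj fzlk pmvbp abigf cgbf zxirg rmay tflyi fmiid wxw zdxxx
Hunk 3: at line 1 remove [pmvbp,abigf] add [ews,vbw] -> 11 lines: wuj fzlk ews vbw cgbf zxirg rmay tflyi fmiid wxw zdxxx
Hunk 4: at line 3 remove [vbw,cgbf] add [axevt,iuxd,dkg] -> 12 lines: wuj fzlk ews axevt iuxd dkg zxirg rmay tflyi fmiid wxw zdxxx
Final line count: 12

Answer: 12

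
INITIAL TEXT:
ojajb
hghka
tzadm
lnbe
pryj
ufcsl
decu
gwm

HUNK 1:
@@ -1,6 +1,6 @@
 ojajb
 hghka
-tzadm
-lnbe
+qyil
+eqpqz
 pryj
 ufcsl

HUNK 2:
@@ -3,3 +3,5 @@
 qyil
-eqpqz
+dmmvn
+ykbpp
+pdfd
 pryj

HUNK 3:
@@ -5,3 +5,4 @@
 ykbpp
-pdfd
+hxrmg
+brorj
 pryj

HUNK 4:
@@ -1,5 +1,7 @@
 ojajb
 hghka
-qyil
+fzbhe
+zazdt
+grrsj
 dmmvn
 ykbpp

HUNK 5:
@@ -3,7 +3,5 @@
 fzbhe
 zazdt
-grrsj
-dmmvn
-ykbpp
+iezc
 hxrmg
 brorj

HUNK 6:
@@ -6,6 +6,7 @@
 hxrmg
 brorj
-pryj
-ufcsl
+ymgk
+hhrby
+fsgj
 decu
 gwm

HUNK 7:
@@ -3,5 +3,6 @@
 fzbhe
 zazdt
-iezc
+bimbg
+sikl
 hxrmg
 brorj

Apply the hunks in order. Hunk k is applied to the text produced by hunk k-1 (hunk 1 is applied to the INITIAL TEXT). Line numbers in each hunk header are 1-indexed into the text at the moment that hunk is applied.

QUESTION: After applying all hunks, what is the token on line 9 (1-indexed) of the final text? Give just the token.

Hunk 1: at line 1 remove [tzadm,lnbe] add [qyil,eqpqz] -> 8 lines: ojajb hghka qyil eqpqz pryj ufcsl decu gwm
Hunk 2: at line 3 remove [eqpqz] add [dmmvn,ykbpp,pdfd] -> 10 lines: ojajb hghka qyil dmmvn ykbpp pdfd pryj ufcsl decu gwm
Hunk 3: at line 5 remove [pdfd] add [hxrmg,brorj] -> 11 lines: ojajb hghka qyil dmmvn ykbpp hxrmg brorj pryj ufcsl decu gwm
Hunk 4: at line 1 remove [qyil] add [fzbhe,zazdt,grrsj] -> 13 lines: ojajb hghka fzbhe zazdt grrsj dmmvn ykbpp hxrmg brorj pryj ufcsl decu gwm
Hunk 5: at line 3 remove [grrsj,dmmvn,ykbpp] add [iezc] -> 11 lines: ojajb hghka fzbhe zazdt iezc hxrmg brorj pryj ufcsl decu gwm
Hunk 6: at line 6 remove [pryj,ufcsl] add [ymgk,hhrby,fsgj] -> 12 lines: ojajb hghka fzbhe zazdt iezc hxrmg brorj ymgk hhrby fsgj decu gwm
Hunk 7: at line 3 remove [iezc] add [bimbg,sikl] -> 13 lines: ojajb hghka fzbhe zazdt bimbg sikl hxrmg brorj ymgk hhrby fsgj decu gwm
Final line 9: ymgk

Answer: ymgk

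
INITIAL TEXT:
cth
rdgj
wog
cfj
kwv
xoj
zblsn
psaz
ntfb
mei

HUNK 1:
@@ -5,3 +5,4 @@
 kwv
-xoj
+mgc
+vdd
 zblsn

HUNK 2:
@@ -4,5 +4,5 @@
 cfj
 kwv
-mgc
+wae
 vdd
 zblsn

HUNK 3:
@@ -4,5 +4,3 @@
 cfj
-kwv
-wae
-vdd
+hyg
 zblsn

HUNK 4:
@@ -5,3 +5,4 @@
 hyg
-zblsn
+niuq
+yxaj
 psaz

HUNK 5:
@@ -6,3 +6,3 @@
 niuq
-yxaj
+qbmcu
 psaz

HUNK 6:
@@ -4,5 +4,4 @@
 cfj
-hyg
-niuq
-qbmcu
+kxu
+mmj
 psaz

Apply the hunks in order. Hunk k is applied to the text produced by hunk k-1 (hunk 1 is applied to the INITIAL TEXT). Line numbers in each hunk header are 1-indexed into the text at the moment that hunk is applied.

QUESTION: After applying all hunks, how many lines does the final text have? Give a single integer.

Hunk 1: at line 5 remove [xoj] add [mgc,vdd] -> 11 lines: cth rdgj wog cfj kwv mgc vdd zblsn psaz ntfb mei
Hunk 2: at line 4 remove [mgc] add [wae] -> 11 lines: cth rdgj wog cfj kwv wae vdd zblsn psaz ntfb mei
Hunk 3: at line 4 remove [kwv,wae,vdd] add [hyg] -> 9 lines: cth rdgj wog cfj hyg zblsn psaz ntfb mei
Hunk 4: at line 5 remove [zblsn] add [niuq,yxaj] -> 10 lines: cth rdgj wog cfj hyg niuq yxaj psaz ntfb mei
Hunk 5: at line 6 remove [yxaj] add [qbmcu] -> 10 lines: cth rdgj wog cfj hyg niuq qbmcu psaz ntfb mei
Hunk 6: at line 4 remove [hyg,niuq,qbmcu] add [kxu,mmj] -> 9 lines: cth rdgj wog cfj kxu mmj psaz ntfb mei
Final line count: 9

Answer: 9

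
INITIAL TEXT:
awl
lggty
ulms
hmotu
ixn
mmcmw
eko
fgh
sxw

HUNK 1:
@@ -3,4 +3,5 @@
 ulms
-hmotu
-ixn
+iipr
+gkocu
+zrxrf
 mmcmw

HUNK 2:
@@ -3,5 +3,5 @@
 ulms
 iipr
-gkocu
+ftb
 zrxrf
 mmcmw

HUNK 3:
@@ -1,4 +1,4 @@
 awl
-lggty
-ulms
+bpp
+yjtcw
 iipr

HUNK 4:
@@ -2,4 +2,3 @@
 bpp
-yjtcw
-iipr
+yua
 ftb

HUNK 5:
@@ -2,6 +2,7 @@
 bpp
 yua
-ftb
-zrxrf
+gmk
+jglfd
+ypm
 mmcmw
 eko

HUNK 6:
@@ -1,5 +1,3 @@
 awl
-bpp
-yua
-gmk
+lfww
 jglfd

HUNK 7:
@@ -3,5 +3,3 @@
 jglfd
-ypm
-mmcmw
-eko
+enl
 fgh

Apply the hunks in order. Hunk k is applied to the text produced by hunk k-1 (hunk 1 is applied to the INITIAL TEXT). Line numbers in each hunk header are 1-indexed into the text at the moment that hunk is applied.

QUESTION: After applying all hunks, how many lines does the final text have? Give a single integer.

Hunk 1: at line 3 remove [hmotu,ixn] add [iipr,gkocu,zrxrf] -> 10 lines: awl lggty ulms iipr gkocu zrxrf mmcmw eko fgh sxw
Hunk 2: at line 3 remove [gkocu] add [ftb] -> 10 lines: awl lggty ulms iipr ftb zrxrf mmcmw eko fgh sxw
Hunk 3: at line 1 remove [lggty,ulms] add [bpp,yjtcw] -> 10 lines: awl bpp yjtcw iipr ftb zrxrf mmcmw eko fgh sxw
Hunk 4: at line 2 remove [yjtcw,iipr] add [yua] -> 9 lines: awl bpp yua ftb zrxrf mmcmw eko fgh sxw
Hunk 5: at line 2 remove [ftb,zrxrf] add [gmk,jglfd,ypm] -> 10 lines: awl bpp yua gmk jglfd ypm mmcmw eko fgh sxw
Hunk 6: at line 1 remove [bpp,yua,gmk] add [lfww] -> 8 lines: awl lfww jglfd ypm mmcmw eko fgh sxw
Hunk 7: at line 3 remove [ypm,mmcmw,eko] add [enl] -> 6 lines: awl lfww jglfd enl fgh sxw
Final line count: 6

Answer: 6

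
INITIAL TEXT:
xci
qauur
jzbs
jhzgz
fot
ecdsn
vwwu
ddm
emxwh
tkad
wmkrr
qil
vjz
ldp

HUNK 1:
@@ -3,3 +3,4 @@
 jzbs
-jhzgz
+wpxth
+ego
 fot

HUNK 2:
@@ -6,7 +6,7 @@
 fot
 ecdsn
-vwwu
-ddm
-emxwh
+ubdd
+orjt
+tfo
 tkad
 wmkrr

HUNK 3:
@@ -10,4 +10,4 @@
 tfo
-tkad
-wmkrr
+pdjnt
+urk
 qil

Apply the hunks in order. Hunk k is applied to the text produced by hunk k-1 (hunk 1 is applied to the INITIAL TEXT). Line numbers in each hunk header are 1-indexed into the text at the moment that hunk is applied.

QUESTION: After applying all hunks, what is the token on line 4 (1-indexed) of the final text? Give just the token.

Hunk 1: at line 3 remove [jhzgz] add [wpxth,ego] -> 15 lines: xci qauur jzbs wpxth ego fot ecdsn vwwu ddm emxwh tkad wmkrr qil vjz ldp
Hunk 2: at line 6 remove [vwwu,ddm,emxwh] add [ubdd,orjt,tfo] -> 15 lines: xci qauur jzbs wpxth ego fot ecdsn ubdd orjt tfo tkad wmkrr qil vjz ldp
Hunk 3: at line 10 remove [tkad,wmkrr] add [pdjnt,urk] -> 15 lines: xci qauur jzbs wpxth ego fot ecdsn ubdd orjt tfo pdjnt urk qil vjz ldp
Final line 4: wpxth

Answer: wpxth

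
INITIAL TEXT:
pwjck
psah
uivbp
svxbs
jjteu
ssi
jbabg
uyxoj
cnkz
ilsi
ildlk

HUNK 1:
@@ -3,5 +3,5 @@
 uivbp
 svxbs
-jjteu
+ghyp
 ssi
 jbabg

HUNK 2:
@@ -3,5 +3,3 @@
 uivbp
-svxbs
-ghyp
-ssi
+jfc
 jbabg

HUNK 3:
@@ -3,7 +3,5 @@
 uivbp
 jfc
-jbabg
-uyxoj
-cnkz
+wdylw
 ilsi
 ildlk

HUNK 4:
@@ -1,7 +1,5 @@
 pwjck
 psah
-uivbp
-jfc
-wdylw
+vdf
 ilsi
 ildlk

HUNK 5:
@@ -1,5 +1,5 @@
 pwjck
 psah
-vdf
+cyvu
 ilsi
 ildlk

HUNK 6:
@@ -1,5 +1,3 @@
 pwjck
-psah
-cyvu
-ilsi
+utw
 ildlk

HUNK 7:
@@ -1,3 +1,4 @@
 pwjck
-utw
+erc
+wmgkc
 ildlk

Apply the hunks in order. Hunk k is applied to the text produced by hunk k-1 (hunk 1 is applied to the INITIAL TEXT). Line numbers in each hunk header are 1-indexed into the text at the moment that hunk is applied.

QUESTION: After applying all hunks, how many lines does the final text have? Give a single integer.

Hunk 1: at line 3 remove [jjteu] add [ghyp] -> 11 lines: pwjck psah uivbp svxbs ghyp ssi jbabg uyxoj cnkz ilsi ildlk
Hunk 2: at line 3 remove [svxbs,ghyp,ssi] add [jfc] -> 9 lines: pwjck psah uivbp jfc jbabg uyxoj cnkz ilsi ildlk
Hunk 3: at line 3 remove [jbabg,uyxoj,cnkz] add [wdylw] -> 7 lines: pwjck psah uivbp jfc wdylw ilsi ildlk
Hunk 4: at line 1 remove [uivbp,jfc,wdylw] add [vdf] -> 5 lines: pwjck psah vdf ilsi ildlk
Hunk 5: at line 1 remove [vdf] add [cyvu] -> 5 lines: pwjck psah cyvu ilsi ildlk
Hunk 6: at line 1 remove [psah,cyvu,ilsi] add [utw] -> 3 lines: pwjck utw ildlk
Hunk 7: at line 1 remove [utw] add [erc,wmgkc] -> 4 lines: pwjck erc wmgkc ildlk
Final line count: 4

Answer: 4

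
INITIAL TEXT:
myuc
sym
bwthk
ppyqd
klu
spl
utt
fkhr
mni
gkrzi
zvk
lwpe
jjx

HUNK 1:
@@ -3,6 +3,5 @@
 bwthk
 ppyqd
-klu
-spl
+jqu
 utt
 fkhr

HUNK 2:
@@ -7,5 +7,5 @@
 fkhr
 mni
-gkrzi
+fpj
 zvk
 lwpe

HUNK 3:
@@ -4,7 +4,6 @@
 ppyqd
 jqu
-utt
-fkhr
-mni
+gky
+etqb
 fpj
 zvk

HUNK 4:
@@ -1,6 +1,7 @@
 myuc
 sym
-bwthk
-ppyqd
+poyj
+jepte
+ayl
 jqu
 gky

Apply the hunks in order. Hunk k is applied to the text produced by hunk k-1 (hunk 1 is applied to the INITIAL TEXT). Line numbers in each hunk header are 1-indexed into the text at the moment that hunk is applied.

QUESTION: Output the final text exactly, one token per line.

Answer: myuc
sym
poyj
jepte
ayl
jqu
gky
etqb
fpj
zvk
lwpe
jjx

Derivation:
Hunk 1: at line 3 remove [klu,spl] add [jqu] -> 12 lines: myuc sym bwthk ppyqd jqu utt fkhr mni gkrzi zvk lwpe jjx
Hunk 2: at line 7 remove [gkrzi] add [fpj] -> 12 lines: myuc sym bwthk ppyqd jqu utt fkhr mni fpj zvk lwpe jjx
Hunk 3: at line 4 remove [utt,fkhr,mni] add [gky,etqb] -> 11 lines: myuc sym bwthk ppyqd jqu gky etqb fpj zvk lwpe jjx
Hunk 4: at line 1 remove [bwthk,ppyqd] add [poyj,jepte,ayl] -> 12 lines: myuc sym poyj jepte ayl jqu gky etqb fpj zvk lwpe jjx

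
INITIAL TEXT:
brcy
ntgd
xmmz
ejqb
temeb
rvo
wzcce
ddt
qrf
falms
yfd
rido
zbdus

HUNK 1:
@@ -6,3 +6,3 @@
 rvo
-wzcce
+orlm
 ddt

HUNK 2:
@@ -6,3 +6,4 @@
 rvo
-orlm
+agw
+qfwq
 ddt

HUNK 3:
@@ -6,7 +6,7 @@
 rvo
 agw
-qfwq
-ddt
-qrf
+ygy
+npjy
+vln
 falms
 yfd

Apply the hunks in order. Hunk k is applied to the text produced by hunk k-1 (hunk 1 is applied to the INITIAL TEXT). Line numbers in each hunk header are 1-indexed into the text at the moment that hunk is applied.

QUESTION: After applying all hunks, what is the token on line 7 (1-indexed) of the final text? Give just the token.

Hunk 1: at line 6 remove [wzcce] add [orlm] -> 13 lines: brcy ntgd xmmz ejqb temeb rvo orlm ddt qrf falms yfd rido zbdus
Hunk 2: at line 6 remove [orlm] add [agw,qfwq] -> 14 lines: brcy ntgd xmmz ejqb temeb rvo agw qfwq ddt qrf falms yfd rido zbdus
Hunk 3: at line 6 remove [qfwq,ddt,qrf] add [ygy,npjy,vln] -> 14 lines: brcy ntgd xmmz ejqb temeb rvo agw ygy npjy vln falms yfd rido zbdus
Final line 7: agw

Answer: agw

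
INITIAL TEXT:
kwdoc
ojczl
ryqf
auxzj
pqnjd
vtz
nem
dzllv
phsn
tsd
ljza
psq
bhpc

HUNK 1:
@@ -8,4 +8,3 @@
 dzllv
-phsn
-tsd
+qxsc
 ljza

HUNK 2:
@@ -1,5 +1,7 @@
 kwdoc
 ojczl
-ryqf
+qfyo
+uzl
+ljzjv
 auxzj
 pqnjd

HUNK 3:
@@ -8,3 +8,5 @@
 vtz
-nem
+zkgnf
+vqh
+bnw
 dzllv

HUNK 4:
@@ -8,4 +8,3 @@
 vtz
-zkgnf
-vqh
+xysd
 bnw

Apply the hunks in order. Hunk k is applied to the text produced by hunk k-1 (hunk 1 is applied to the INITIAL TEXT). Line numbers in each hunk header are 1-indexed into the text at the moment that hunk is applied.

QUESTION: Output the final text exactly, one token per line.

Answer: kwdoc
ojczl
qfyo
uzl
ljzjv
auxzj
pqnjd
vtz
xysd
bnw
dzllv
qxsc
ljza
psq
bhpc

Derivation:
Hunk 1: at line 8 remove [phsn,tsd] add [qxsc] -> 12 lines: kwdoc ojczl ryqf auxzj pqnjd vtz nem dzllv qxsc ljza psq bhpc
Hunk 2: at line 1 remove [ryqf] add [qfyo,uzl,ljzjv] -> 14 lines: kwdoc ojczl qfyo uzl ljzjv auxzj pqnjd vtz nem dzllv qxsc ljza psq bhpc
Hunk 3: at line 8 remove [nem] add [zkgnf,vqh,bnw] -> 16 lines: kwdoc ojczl qfyo uzl ljzjv auxzj pqnjd vtz zkgnf vqh bnw dzllv qxsc ljza psq bhpc
Hunk 4: at line 8 remove [zkgnf,vqh] add [xysd] -> 15 lines: kwdoc ojczl qfyo uzl ljzjv auxzj pqnjd vtz xysd bnw dzllv qxsc ljza psq bhpc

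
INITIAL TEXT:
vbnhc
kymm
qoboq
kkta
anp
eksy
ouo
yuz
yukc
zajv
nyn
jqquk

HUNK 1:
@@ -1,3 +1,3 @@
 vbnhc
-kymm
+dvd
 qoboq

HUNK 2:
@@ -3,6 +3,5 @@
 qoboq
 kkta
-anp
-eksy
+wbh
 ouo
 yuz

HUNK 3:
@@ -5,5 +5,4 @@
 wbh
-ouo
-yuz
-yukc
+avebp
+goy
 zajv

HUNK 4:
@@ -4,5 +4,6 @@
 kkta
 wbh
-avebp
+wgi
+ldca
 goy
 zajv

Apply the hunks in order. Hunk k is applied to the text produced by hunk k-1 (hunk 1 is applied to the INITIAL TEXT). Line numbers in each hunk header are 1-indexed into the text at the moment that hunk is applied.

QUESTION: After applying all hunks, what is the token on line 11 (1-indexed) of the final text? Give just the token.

Answer: jqquk

Derivation:
Hunk 1: at line 1 remove [kymm] add [dvd] -> 12 lines: vbnhc dvd qoboq kkta anp eksy ouo yuz yukc zajv nyn jqquk
Hunk 2: at line 3 remove [anp,eksy] add [wbh] -> 11 lines: vbnhc dvd qoboq kkta wbh ouo yuz yukc zajv nyn jqquk
Hunk 3: at line 5 remove [ouo,yuz,yukc] add [avebp,goy] -> 10 lines: vbnhc dvd qoboq kkta wbh avebp goy zajv nyn jqquk
Hunk 4: at line 4 remove [avebp] add [wgi,ldca] -> 11 lines: vbnhc dvd qoboq kkta wbh wgi ldca goy zajv nyn jqquk
Final line 11: jqquk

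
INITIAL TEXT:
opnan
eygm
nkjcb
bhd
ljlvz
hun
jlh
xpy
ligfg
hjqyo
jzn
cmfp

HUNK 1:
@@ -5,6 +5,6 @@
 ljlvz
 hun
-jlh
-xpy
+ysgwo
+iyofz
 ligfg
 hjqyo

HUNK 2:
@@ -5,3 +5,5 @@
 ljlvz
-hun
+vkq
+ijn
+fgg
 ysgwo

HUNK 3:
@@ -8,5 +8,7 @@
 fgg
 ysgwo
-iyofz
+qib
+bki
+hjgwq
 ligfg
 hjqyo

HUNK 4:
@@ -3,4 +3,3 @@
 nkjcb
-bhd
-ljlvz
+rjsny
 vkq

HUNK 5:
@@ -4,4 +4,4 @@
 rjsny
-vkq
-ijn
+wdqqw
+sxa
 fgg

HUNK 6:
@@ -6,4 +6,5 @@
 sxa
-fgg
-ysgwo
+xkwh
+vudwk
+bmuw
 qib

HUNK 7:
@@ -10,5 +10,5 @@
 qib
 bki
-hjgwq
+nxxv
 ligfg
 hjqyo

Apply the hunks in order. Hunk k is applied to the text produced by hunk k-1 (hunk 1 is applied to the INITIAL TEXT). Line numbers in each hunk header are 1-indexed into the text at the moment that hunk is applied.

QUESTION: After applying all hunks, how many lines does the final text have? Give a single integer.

Answer: 16

Derivation:
Hunk 1: at line 5 remove [jlh,xpy] add [ysgwo,iyofz] -> 12 lines: opnan eygm nkjcb bhd ljlvz hun ysgwo iyofz ligfg hjqyo jzn cmfp
Hunk 2: at line 5 remove [hun] add [vkq,ijn,fgg] -> 14 lines: opnan eygm nkjcb bhd ljlvz vkq ijn fgg ysgwo iyofz ligfg hjqyo jzn cmfp
Hunk 3: at line 8 remove [iyofz] add [qib,bki,hjgwq] -> 16 lines: opnan eygm nkjcb bhd ljlvz vkq ijn fgg ysgwo qib bki hjgwq ligfg hjqyo jzn cmfp
Hunk 4: at line 3 remove [bhd,ljlvz] add [rjsny] -> 15 lines: opnan eygm nkjcb rjsny vkq ijn fgg ysgwo qib bki hjgwq ligfg hjqyo jzn cmfp
Hunk 5: at line 4 remove [vkq,ijn] add [wdqqw,sxa] -> 15 lines: opnan eygm nkjcb rjsny wdqqw sxa fgg ysgwo qib bki hjgwq ligfg hjqyo jzn cmfp
Hunk 6: at line 6 remove [fgg,ysgwo] add [xkwh,vudwk,bmuw] -> 16 lines: opnan eygm nkjcb rjsny wdqqw sxa xkwh vudwk bmuw qib bki hjgwq ligfg hjqyo jzn cmfp
Hunk 7: at line 10 remove [hjgwq] add [nxxv] -> 16 lines: opnan eygm nkjcb rjsny wdqqw sxa xkwh vudwk bmuw qib bki nxxv ligfg hjqyo jzn cmfp
Final line count: 16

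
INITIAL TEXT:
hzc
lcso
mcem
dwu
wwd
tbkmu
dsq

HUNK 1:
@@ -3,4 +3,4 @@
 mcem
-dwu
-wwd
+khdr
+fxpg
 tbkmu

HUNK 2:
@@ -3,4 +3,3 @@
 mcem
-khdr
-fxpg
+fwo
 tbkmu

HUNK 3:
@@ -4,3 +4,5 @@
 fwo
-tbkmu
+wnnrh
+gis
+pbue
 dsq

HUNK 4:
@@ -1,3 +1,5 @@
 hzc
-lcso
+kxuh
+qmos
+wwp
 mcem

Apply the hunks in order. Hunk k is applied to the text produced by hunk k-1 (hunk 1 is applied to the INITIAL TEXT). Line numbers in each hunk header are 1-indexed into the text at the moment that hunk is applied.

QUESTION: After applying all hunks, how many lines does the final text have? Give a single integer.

Hunk 1: at line 3 remove [dwu,wwd] add [khdr,fxpg] -> 7 lines: hzc lcso mcem khdr fxpg tbkmu dsq
Hunk 2: at line 3 remove [khdr,fxpg] add [fwo] -> 6 lines: hzc lcso mcem fwo tbkmu dsq
Hunk 3: at line 4 remove [tbkmu] add [wnnrh,gis,pbue] -> 8 lines: hzc lcso mcem fwo wnnrh gis pbue dsq
Hunk 4: at line 1 remove [lcso] add [kxuh,qmos,wwp] -> 10 lines: hzc kxuh qmos wwp mcem fwo wnnrh gis pbue dsq
Final line count: 10

Answer: 10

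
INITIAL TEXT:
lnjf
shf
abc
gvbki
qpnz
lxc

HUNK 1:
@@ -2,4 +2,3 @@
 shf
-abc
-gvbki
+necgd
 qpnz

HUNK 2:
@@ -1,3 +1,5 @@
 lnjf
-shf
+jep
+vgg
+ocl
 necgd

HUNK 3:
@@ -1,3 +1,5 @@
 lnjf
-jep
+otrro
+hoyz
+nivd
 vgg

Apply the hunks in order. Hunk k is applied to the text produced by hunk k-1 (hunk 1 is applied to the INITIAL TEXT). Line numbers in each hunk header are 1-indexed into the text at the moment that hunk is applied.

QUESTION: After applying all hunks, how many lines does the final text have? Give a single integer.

Answer: 9

Derivation:
Hunk 1: at line 2 remove [abc,gvbki] add [necgd] -> 5 lines: lnjf shf necgd qpnz lxc
Hunk 2: at line 1 remove [shf] add [jep,vgg,ocl] -> 7 lines: lnjf jep vgg ocl necgd qpnz lxc
Hunk 3: at line 1 remove [jep] add [otrro,hoyz,nivd] -> 9 lines: lnjf otrro hoyz nivd vgg ocl necgd qpnz lxc
Final line count: 9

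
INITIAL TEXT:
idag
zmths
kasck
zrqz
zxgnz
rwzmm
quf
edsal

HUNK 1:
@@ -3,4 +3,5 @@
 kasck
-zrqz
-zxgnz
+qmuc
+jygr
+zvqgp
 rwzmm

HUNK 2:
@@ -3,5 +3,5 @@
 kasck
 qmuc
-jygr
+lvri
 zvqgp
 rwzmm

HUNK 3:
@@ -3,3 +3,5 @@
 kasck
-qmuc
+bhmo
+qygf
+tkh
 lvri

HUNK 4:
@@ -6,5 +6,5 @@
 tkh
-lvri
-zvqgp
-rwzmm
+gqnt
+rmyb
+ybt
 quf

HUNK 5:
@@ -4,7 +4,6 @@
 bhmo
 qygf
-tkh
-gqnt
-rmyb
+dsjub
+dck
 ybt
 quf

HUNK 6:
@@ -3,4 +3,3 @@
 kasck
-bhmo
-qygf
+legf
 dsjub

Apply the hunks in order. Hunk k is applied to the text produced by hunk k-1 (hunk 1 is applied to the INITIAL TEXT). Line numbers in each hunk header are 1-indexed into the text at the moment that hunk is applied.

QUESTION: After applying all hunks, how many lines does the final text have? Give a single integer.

Answer: 9

Derivation:
Hunk 1: at line 3 remove [zrqz,zxgnz] add [qmuc,jygr,zvqgp] -> 9 lines: idag zmths kasck qmuc jygr zvqgp rwzmm quf edsal
Hunk 2: at line 3 remove [jygr] add [lvri] -> 9 lines: idag zmths kasck qmuc lvri zvqgp rwzmm quf edsal
Hunk 3: at line 3 remove [qmuc] add [bhmo,qygf,tkh] -> 11 lines: idag zmths kasck bhmo qygf tkh lvri zvqgp rwzmm quf edsal
Hunk 4: at line 6 remove [lvri,zvqgp,rwzmm] add [gqnt,rmyb,ybt] -> 11 lines: idag zmths kasck bhmo qygf tkh gqnt rmyb ybt quf edsal
Hunk 5: at line 4 remove [tkh,gqnt,rmyb] add [dsjub,dck] -> 10 lines: idag zmths kasck bhmo qygf dsjub dck ybt quf edsal
Hunk 6: at line 3 remove [bhmo,qygf] add [legf] -> 9 lines: idag zmths kasck legf dsjub dck ybt quf edsal
Final line count: 9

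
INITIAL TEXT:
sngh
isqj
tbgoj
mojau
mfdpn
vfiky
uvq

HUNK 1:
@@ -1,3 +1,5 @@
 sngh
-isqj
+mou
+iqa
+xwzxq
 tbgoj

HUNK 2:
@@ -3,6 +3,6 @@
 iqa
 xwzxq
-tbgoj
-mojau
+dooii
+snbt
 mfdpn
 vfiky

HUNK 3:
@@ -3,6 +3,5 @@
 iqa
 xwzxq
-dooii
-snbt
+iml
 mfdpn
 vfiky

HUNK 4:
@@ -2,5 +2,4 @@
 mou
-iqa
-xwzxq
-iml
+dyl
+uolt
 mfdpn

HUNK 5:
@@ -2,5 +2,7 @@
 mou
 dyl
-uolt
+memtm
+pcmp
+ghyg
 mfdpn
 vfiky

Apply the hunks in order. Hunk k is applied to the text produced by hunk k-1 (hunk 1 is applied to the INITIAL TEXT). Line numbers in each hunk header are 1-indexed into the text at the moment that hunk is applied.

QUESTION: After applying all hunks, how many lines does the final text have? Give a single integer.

Answer: 9

Derivation:
Hunk 1: at line 1 remove [isqj] add [mou,iqa,xwzxq] -> 9 lines: sngh mou iqa xwzxq tbgoj mojau mfdpn vfiky uvq
Hunk 2: at line 3 remove [tbgoj,mojau] add [dooii,snbt] -> 9 lines: sngh mou iqa xwzxq dooii snbt mfdpn vfiky uvq
Hunk 3: at line 3 remove [dooii,snbt] add [iml] -> 8 lines: sngh mou iqa xwzxq iml mfdpn vfiky uvq
Hunk 4: at line 2 remove [iqa,xwzxq,iml] add [dyl,uolt] -> 7 lines: sngh mou dyl uolt mfdpn vfiky uvq
Hunk 5: at line 2 remove [uolt] add [memtm,pcmp,ghyg] -> 9 lines: sngh mou dyl memtm pcmp ghyg mfdpn vfiky uvq
Final line count: 9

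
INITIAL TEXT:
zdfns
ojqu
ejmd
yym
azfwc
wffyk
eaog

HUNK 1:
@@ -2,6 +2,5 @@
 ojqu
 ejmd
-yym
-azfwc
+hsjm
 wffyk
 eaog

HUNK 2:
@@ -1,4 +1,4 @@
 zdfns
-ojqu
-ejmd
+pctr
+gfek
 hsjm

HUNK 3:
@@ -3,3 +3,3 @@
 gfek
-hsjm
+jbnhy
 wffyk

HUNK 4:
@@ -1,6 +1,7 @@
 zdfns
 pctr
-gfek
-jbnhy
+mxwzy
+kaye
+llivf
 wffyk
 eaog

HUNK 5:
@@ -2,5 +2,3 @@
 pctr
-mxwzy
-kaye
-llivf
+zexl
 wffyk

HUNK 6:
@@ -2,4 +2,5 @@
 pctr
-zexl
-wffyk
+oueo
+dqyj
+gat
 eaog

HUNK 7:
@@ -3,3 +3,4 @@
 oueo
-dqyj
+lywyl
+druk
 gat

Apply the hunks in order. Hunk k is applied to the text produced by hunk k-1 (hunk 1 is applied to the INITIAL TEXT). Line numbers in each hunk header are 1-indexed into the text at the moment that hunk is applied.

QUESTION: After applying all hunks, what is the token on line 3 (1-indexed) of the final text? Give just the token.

Answer: oueo

Derivation:
Hunk 1: at line 2 remove [yym,azfwc] add [hsjm] -> 6 lines: zdfns ojqu ejmd hsjm wffyk eaog
Hunk 2: at line 1 remove [ojqu,ejmd] add [pctr,gfek] -> 6 lines: zdfns pctr gfek hsjm wffyk eaog
Hunk 3: at line 3 remove [hsjm] add [jbnhy] -> 6 lines: zdfns pctr gfek jbnhy wffyk eaog
Hunk 4: at line 1 remove [gfek,jbnhy] add [mxwzy,kaye,llivf] -> 7 lines: zdfns pctr mxwzy kaye llivf wffyk eaog
Hunk 5: at line 2 remove [mxwzy,kaye,llivf] add [zexl] -> 5 lines: zdfns pctr zexl wffyk eaog
Hunk 6: at line 2 remove [zexl,wffyk] add [oueo,dqyj,gat] -> 6 lines: zdfns pctr oueo dqyj gat eaog
Hunk 7: at line 3 remove [dqyj] add [lywyl,druk] -> 7 lines: zdfns pctr oueo lywyl druk gat eaog
Final line 3: oueo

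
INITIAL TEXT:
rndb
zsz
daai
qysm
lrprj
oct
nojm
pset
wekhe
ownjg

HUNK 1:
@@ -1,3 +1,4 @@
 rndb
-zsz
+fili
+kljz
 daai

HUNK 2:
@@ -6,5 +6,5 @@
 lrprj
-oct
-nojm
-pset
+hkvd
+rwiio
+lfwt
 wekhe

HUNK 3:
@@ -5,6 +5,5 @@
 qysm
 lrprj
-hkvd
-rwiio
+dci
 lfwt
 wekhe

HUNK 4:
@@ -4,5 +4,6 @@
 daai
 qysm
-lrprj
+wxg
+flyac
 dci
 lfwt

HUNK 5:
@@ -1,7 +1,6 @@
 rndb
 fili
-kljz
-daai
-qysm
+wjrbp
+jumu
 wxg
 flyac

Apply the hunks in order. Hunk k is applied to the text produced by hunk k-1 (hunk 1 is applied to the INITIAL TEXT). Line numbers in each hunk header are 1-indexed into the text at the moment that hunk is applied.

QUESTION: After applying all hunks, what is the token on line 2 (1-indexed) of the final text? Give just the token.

Hunk 1: at line 1 remove [zsz] add [fili,kljz] -> 11 lines: rndb fili kljz daai qysm lrprj oct nojm pset wekhe ownjg
Hunk 2: at line 6 remove [oct,nojm,pset] add [hkvd,rwiio,lfwt] -> 11 lines: rndb fili kljz daai qysm lrprj hkvd rwiio lfwt wekhe ownjg
Hunk 3: at line 5 remove [hkvd,rwiio] add [dci] -> 10 lines: rndb fili kljz daai qysm lrprj dci lfwt wekhe ownjg
Hunk 4: at line 4 remove [lrprj] add [wxg,flyac] -> 11 lines: rndb fili kljz daai qysm wxg flyac dci lfwt wekhe ownjg
Hunk 5: at line 1 remove [kljz,daai,qysm] add [wjrbp,jumu] -> 10 lines: rndb fili wjrbp jumu wxg flyac dci lfwt wekhe ownjg
Final line 2: fili

Answer: fili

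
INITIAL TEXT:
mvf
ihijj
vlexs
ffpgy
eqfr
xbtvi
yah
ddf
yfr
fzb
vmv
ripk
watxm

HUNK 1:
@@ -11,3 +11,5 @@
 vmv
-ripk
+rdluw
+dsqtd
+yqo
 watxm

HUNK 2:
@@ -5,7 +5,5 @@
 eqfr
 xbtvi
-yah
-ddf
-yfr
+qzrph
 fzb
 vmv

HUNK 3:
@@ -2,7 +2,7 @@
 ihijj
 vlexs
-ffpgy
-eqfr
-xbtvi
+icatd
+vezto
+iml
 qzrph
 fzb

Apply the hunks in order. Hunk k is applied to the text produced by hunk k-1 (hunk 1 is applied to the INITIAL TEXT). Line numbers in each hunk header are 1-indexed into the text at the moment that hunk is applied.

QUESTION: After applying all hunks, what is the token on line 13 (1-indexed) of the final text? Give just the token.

Hunk 1: at line 11 remove [ripk] add [rdluw,dsqtd,yqo] -> 15 lines: mvf ihijj vlexs ffpgy eqfr xbtvi yah ddf yfr fzb vmv rdluw dsqtd yqo watxm
Hunk 2: at line 5 remove [yah,ddf,yfr] add [qzrph] -> 13 lines: mvf ihijj vlexs ffpgy eqfr xbtvi qzrph fzb vmv rdluw dsqtd yqo watxm
Hunk 3: at line 2 remove [ffpgy,eqfr,xbtvi] add [icatd,vezto,iml] -> 13 lines: mvf ihijj vlexs icatd vezto iml qzrph fzb vmv rdluw dsqtd yqo watxm
Final line 13: watxm

Answer: watxm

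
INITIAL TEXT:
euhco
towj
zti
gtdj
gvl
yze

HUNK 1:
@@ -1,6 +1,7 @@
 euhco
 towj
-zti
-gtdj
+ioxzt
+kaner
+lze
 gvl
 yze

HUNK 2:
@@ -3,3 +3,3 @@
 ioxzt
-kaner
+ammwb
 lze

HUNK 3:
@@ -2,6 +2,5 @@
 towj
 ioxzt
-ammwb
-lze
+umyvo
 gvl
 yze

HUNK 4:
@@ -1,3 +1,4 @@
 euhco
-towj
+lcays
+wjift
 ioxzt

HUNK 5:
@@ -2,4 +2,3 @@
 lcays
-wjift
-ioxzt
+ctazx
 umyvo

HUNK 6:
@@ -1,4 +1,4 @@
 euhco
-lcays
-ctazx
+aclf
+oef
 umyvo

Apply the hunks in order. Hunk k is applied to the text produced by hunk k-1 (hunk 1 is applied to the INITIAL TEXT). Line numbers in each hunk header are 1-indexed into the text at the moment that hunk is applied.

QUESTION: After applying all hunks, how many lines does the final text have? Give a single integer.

Hunk 1: at line 1 remove [zti,gtdj] add [ioxzt,kaner,lze] -> 7 lines: euhco towj ioxzt kaner lze gvl yze
Hunk 2: at line 3 remove [kaner] add [ammwb] -> 7 lines: euhco towj ioxzt ammwb lze gvl yze
Hunk 3: at line 2 remove [ammwb,lze] add [umyvo] -> 6 lines: euhco towj ioxzt umyvo gvl yze
Hunk 4: at line 1 remove [towj] add [lcays,wjift] -> 7 lines: euhco lcays wjift ioxzt umyvo gvl yze
Hunk 5: at line 2 remove [wjift,ioxzt] add [ctazx] -> 6 lines: euhco lcays ctazx umyvo gvl yze
Hunk 6: at line 1 remove [lcays,ctazx] add [aclf,oef] -> 6 lines: euhco aclf oef umyvo gvl yze
Final line count: 6

Answer: 6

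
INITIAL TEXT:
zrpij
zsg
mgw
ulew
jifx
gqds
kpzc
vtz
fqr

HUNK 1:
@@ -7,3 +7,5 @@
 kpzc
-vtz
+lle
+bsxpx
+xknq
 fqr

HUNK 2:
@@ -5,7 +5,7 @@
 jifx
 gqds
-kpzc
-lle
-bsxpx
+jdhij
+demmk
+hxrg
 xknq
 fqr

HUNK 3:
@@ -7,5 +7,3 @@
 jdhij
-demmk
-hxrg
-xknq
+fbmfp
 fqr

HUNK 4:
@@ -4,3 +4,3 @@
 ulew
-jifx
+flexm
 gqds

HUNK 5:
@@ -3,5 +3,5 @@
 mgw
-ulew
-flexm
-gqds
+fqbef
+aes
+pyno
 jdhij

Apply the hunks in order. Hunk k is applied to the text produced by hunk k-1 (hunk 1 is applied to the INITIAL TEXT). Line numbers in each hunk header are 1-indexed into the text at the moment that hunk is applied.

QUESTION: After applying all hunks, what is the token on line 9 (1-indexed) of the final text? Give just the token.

Answer: fqr

Derivation:
Hunk 1: at line 7 remove [vtz] add [lle,bsxpx,xknq] -> 11 lines: zrpij zsg mgw ulew jifx gqds kpzc lle bsxpx xknq fqr
Hunk 2: at line 5 remove [kpzc,lle,bsxpx] add [jdhij,demmk,hxrg] -> 11 lines: zrpij zsg mgw ulew jifx gqds jdhij demmk hxrg xknq fqr
Hunk 3: at line 7 remove [demmk,hxrg,xknq] add [fbmfp] -> 9 lines: zrpij zsg mgw ulew jifx gqds jdhij fbmfp fqr
Hunk 4: at line 4 remove [jifx] add [flexm] -> 9 lines: zrpij zsg mgw ulew flexm gqds jdhij fbmfp fqr
Hunk 5: at line 3 remove [ulew,flexm,gqds] add [fqbef,aes,pyno] -> 9 lines: zrpij zsg mgw fqbef aes pyno jdhij fbmfp fqr
Final line 9: fqr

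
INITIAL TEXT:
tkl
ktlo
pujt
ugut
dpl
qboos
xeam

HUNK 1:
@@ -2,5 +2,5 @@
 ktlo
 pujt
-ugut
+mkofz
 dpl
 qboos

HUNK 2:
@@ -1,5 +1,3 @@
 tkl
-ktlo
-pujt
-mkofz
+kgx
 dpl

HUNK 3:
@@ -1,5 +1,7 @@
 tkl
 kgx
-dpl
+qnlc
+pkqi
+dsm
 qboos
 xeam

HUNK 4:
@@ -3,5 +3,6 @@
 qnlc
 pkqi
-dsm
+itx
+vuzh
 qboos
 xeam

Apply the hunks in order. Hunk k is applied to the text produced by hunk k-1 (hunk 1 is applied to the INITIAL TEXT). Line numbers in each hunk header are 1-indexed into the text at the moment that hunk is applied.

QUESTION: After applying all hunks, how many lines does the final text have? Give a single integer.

Hunk 1: at line 2 remove [ugut] add [mkofz] -> 7 lines: tkl ktlo pujt mkofz dpl qboos xeam
Hunk 2: at line 1 remove [ktlo,pujt,mkofz] add [kgx] -> 5 lines: tkl kgx dpl qboos xeam
Hunk 3: at line 1 remove [dpl] add [qnlc,pkqi,dsm] -> 7 lines: tkl kgx qnlc pkqi dsm qboos xeam
Hunk 4: at line 3 remove [dsm] add [itx,vuzh] -> 8 lines: tkl kgx qnlc pkqi itx vuzh qboos xeam
Final line count: 8

Answer: 8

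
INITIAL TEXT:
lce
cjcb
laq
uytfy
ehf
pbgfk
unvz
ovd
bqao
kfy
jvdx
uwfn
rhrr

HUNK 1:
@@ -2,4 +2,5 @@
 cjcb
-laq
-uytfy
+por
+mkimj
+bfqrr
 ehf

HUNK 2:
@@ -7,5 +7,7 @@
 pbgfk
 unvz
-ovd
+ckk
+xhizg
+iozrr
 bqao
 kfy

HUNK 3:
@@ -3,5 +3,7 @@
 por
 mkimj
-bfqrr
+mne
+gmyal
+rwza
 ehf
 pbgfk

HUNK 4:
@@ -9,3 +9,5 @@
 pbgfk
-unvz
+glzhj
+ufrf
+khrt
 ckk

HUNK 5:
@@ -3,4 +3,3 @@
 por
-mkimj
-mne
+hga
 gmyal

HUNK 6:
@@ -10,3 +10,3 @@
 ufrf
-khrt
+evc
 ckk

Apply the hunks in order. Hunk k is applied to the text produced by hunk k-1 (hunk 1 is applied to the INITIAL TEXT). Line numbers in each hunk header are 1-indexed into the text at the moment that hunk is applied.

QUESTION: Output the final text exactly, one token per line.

Hunk 1: at line 2 remove [laq,uytfy] add [por,mkimj,bfqrr] -> 14 lines: lce cjcb por mkimj bfqrr ehf pbgfk unvz ovd bqao kfy jvdx uwfn rhrr
Hunk 2: at line 7 remove [ovd] add [ckk,xhizg,iozrr] -> 16 lines: lce cjcb por mkimj bfqrr ehf pbgfk unvz ckk xhizg iozrr bqao kfy jvdx uwfn rhrr
Hunk 3: at line 3 remove [bfqrr] add [mne,gmyal,rwza] -> 18 lines: lce cjcb por mkimj mne gmyal rwza ehf pbgfk unvz ckk xhizg iozrr bqao kfy jvdx uwfn rhrr
Hunk 4: at line 9 remove [unvz] add [glzhj,ufrf,khrt] -> 20 lines: lce cjcb por mkimj mne gmyal rwza ehf pbgfk glzhj ufrf khrt ckk xhizg iozrr bqao kfy jvdx uwfn rhrr
Hunk 5: at line 3 remove [mkimj,mne] add [hga] -> 19 lines: lce cjcb por hga gmyal rwza ehf pbgfk glzhj ufrf khrt ckk xhizg iozrr bqao kfy jvdx uwfn rhrr
Hunk 6: at line 10 remove [khrt] add [evc] -> 19 lines: lce cjcb por hga gmyal rwza ehf pbgfk glzhj ufrf evc ckk xhizg iozrr bqao kfy jvdx uwfn rhrr

Answer: lce
cjcb
por
hga
gmyal
rwza
ehf
pbgfk
glzhj
ufrf
evc
ckk
xhizg
iozrr
bqao
kfy
jvdx
uwfn
rhrr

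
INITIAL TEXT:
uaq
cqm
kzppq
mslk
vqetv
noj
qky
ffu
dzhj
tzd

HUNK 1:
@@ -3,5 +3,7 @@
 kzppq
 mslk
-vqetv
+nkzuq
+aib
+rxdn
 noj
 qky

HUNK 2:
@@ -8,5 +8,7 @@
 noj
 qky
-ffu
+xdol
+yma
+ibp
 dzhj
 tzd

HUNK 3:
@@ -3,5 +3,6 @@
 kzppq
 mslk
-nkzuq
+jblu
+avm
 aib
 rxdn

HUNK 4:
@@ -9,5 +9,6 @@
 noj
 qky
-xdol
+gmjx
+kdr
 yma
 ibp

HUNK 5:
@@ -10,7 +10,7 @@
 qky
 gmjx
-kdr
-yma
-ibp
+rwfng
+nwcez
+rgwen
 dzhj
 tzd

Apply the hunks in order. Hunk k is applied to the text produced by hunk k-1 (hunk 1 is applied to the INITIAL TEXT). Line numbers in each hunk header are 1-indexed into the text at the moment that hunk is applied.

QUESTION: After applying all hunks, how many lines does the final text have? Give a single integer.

Hunk 1: at line 3 remove [vqetv] add [nkzuq,aib,rxdn] -> 12 lines: uaq cqm kzppq mslk nkzuq aib rxdn noj qky ffu dzhj tzd
Hunk 2: at line 8 remove [ffu] add [xdol,yma,ibp] -> 14 lines: uaq cqm kzppq mslk nkzuq aib rxdn noj qky xdol yma ibp dzhj tzd
Hunk 3: at line 3 remove [nkzuq] add [jblu,avm] -> 15 lines: uaq cqm kzppq mslk jblu avm aib rxdn noj qky xdol yma ibp dzhj tzd
Hunk 4: at line 9 remove [xdol] add [gmjx,kdr] -> 16 lines: uaq cqm kzppq mslk jblu avm aib rxdn noj qky gmjx kdr yma ibp dzhj tzd
Hunk 5: at line 10 remove [kdr,yma,ibp] add [rwfng,nwcez,rgwen] -> 16 lines: uaq cqm kzppq mslk jblu avm aib rxdn noj qky gmjx rwfng nwcez rgwen dzhj tzd
Final line count: 16

Answer: 16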